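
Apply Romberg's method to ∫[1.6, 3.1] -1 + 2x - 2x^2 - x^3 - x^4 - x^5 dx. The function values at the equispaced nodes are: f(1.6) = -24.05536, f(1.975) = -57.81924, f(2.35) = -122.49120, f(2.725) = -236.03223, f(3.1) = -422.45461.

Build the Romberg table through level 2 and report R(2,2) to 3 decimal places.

R(0,0) (trapezoid, 1 panel, h=1.5000): -334.88248
R(1,0) (trapezoid, 2 panels, h=0.7500): -259.30964
R(2,0) (trapezoid, 4 panels, h=0.3750): -239.84912
R(1,1) = -259.30964 + (-259.30964 − (-334.88248))/3 = -234.11869
R(2,1) = -239.84912 + (-239.84912 − (-259.30964))/3 = -233.36228
R(2,2) = -233.36228 + (-233.36228 − (-234.11869))/15 = -233.31185

-233.312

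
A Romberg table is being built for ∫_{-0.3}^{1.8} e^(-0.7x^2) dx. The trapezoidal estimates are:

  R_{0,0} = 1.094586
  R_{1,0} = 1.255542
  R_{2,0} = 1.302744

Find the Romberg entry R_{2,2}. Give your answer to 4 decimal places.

1.3191

Richardson extrapolation on the trapezoidal column (denominator 4−1=3):
R_{1,1} = (4·1.255542 − 1.094586) / 3 = 1.309194
R_{2,1} = (4·1.302744 − 1.255542) / 3 = 1.318478
R_{2,2} = (16·1.318478 − 1.309194) / 15 = 1.319097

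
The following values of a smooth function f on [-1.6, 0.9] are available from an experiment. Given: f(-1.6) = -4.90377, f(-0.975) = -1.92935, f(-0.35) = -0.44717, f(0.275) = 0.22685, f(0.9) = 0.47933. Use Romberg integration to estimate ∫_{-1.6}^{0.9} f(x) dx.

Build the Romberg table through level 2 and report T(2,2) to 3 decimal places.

-2.523

T(0,0) (trapezoid, 1 panel, h=2.5000): -5.53055
T(1,0) (trapezoid, 2 panels, h=1.2500): -3.32424
T(2,0) (trapezoid, 4 panels, h=0.6250): -2.72618
T(1,1) = -3.32424 + (-3.32424 − (-5.53055))/3 = -2.58880
T(2,1) = -2.72618 + (-2.72618 − (-3.32424))/3 = -2.52683
T(2,2) = -2.52683 + (-2.52683 − (-2.58880))/15 = -2.52270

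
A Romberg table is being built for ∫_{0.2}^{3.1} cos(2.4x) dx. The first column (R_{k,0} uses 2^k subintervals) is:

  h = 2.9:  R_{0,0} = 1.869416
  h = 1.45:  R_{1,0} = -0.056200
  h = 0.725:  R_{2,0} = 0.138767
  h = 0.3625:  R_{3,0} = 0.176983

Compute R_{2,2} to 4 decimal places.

Richardson extrapolation on the trapezoidal column (denominator 4−1=3):
R_{1,1} = -0.056200 + (-0.056200 − 1.869416)/3 = -0.698072
R_{2,1} = (4·0.138767 − (-0.056200)) / 3 = 0.203756
R_{2,2} = 0.203756 + (0.203756 − (-0.698072))/15 = 0.263878
(Column j=1 coincides with Simpson's rule on the same nodes.)

0.2639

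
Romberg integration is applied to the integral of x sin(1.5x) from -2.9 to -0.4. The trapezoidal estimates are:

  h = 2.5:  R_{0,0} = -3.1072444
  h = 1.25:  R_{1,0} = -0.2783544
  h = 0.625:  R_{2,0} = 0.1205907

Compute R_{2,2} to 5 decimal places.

0.22617

R_{1,1} = -0.2783544 + (-0.2783544 − (-3.1072444))/3 = 0.6646089
R_{2,1} = 0.1205907 + (0.1205907 − (-0.2783544))/3 = 0.2535724
R_{2,2} = 0.2535724 + (0.2535724 − 0.6646089)/15 = 0.2261700
(Column j=1 coincides with Simpson's rule on the same nodes.)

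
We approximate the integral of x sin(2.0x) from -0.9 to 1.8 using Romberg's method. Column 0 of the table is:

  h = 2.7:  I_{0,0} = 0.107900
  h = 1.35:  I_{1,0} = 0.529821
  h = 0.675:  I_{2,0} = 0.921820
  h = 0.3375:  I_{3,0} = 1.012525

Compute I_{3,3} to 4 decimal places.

1.0415

Richardson extrapolation on the trapezoidal column (denominator 4−1=3):
I_{1,1} = (4·0.529821 − 0.107900) / 3 = 0.670461
I_{2,1} = (4·0.921820 − 0.529821) / 3 = 1.052486
I_{3,1} = (4·1.012525 − 0.921820) / 3 = 1.042760
I_{2,2} = 1.052486 + (1.052486 − 0.670461)/15 = 1.077954
I_{3,2} = 1.042760 + (1.042760 − 1.052486)/15 = 1.042112
I_{3,3} = (64·1.042112 − 1.077954) / 63 = 1.041543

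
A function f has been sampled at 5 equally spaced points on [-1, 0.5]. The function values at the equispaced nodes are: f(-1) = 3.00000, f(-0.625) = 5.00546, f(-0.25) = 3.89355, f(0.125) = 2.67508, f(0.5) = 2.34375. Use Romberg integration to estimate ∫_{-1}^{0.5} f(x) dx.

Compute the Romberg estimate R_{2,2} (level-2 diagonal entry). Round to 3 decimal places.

R_{0,0} (trapezoid, 1 panel, h=1.5000): 4.00781
R_{1,0} (trapezoid, 2 panels, h=0.7500): 4.92407
R_{2,0} (trapezoid, 4 panels, h=0.3750): 5.34224
R_{1,1} = 4.92407 + (4.92407 − 4.00781)/3 = 5.22949
R_{2,1} = 5.34224 + (5.34224 − 4.92407)/3 = 5.48163
R_{2,2} = 5.48163 + (5.48163 − 5.22949)/15 = 5.49844

5.498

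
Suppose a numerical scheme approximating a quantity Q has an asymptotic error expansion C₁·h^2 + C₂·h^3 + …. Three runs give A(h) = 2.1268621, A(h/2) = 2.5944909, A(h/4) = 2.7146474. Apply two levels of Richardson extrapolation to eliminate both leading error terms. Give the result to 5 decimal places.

First eliminate the h^2 term (factor 2^2 = 4):
  B₁ = (4·2.5944909 − 2.1268621)/3 = 2.7503672
  B₂ = (4·2.7146474 − 2.5944909)/3 = 2.7546996
Then eliminate the h^3 term (factor 2^3 = 8):
  (8·2.7546996 − 2.7503672)/7 = 2.7553185

2.75532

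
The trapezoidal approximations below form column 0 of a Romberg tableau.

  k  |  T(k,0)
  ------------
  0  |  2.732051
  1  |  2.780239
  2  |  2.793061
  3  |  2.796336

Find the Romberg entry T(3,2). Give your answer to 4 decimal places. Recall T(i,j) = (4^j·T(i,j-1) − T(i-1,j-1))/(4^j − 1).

Richardson extrapolation on the trapezoidal column (denominator 4−1=3):
T(2,1) = (4·2.793061 − 2.780239) / 3 = 2.797335
T(3,1) = (4·2.796336 − 2.793061) / 3 = 2.797428
T(3,2) = (16·2.797428 − 2.797335) / 15 = 2.797434

2.7974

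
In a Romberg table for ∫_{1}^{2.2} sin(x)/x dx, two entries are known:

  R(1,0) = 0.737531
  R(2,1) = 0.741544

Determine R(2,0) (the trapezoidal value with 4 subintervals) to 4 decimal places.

0.7405

From R(2,1) = (4·R(2,0) − R(1,0))/3, solve for R(2,0):
4·R(2,0) = 3·0.741544 + 0.737531 = 2.962163
R(2,0) = 0.740541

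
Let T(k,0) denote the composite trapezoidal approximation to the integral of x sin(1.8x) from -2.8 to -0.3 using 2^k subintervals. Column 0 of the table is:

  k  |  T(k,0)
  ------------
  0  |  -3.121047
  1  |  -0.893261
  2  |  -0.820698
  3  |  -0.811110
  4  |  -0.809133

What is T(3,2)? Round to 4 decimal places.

Richardson extrapolation on the trapezoidal column (denominator 4−1=3):
T(2,1) = -0.820698 + (-0.820698 − (-0.893261))/3 = -0.796510
T(3,1) = (4·(-0.811110) − (-0.820698)) / 3 = -0.807914
T(3,2) = -0.807914 + (-0.807914 − (-0.796510))/15 = -0.808674

-0.8087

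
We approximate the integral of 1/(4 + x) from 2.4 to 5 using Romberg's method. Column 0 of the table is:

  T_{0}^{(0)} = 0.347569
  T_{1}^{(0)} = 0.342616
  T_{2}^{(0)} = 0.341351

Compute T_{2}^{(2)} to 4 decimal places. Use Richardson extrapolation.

Richardson extrapolation on the trapezoidal column (denominator 4−1=3):
T_{1}^{(1)} = (4·0.342616 − 0.347569) / 3 = 0.340965
T_{2}^{(1)} = 0.341351 + (0.341351 − 0.342616)/3 = 0.340929
T_{2}^{(2)} = 0.340929 + (0.340929 − 0.340965)/15 = 0.340927
(Column j=1 coincides with Simpson's rule on the same nodes.)

0.3409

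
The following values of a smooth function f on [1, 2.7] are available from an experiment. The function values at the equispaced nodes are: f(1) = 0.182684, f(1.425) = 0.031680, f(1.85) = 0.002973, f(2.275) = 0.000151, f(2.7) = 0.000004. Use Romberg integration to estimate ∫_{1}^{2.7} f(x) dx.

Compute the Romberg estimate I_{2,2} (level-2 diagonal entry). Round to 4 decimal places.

0.0441

I_{0,0} (trapezoid, 1 panel, h=1.7000): 0.155285
I_{1,0} (trapezoid, 2 panels, h=0.8500): 0.080169
I_{2,0} (trapezoid, 4 panels, h=0.4250): 0.053613
I_{1,1} = 0.080169 + (0.080169 − 0.155285)/3 = 0.055130
I_{2,1} = 0.053613 + (0.053613 − 0.080169)/3 = 0.044761
I_{2,2} = 0.044761 + (0.044761 − 0.055130)/15 = 0.044070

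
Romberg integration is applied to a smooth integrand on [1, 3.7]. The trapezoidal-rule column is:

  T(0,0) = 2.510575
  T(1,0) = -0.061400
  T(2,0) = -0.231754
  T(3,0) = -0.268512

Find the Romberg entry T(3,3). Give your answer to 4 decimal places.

-0.2808

Richardson extrapolation on the trapezoidal column (denominator 4−1=3):
T(1,1) = (4·(-0.061400) − 2.510575) / 3 = -0.918725
T(2,1) = (4·(-0.231754) − (-0.061400)) / 3 = -0.288539
T(3,1) = (4·(-0.268512) − (-0.231754)) / 3 = -0.280765
T(2,2) = -0.288539 + (-0.288539 − (-0.918725))/15 = -0.246527
T(3,2) = (16·(-0.280765) − (-0.288539)) / 15 = -0.280247
T(3,3) = -0.280247 + (-0.280247 − (-0.246527))/63 = -0.280782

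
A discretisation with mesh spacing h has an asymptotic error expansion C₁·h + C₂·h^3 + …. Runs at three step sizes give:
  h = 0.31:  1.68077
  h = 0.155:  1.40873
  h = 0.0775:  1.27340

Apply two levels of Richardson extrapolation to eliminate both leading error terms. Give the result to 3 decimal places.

1.138

First eliminate the h term (factor 2^1 = 2):
  B₁ = (2·1.40873 − 1.68077)/1 = 1.13669
  B₂ = (2·1.27340 − 1.40873)/1 = 1.13807
Then eliminate the h^3 term (factor 2^3 = 8):
  (8·1.13807 − 1.13669)/7 = 1.13827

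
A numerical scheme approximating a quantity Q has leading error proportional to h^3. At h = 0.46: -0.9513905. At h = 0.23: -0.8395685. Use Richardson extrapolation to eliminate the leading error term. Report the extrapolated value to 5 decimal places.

-0.82359

Extrapolated value = (8·A(h/2) − A(h)) / (8 − 1)
= (8·(-0.8395685) − (-0.9513905)) / 7
= -5.7651575 / 7 = -0.8235939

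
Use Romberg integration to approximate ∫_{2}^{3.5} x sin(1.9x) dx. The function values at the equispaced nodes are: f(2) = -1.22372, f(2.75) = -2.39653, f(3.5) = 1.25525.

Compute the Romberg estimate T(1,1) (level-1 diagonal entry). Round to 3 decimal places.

-2.389

T(0,0) (trapezoid, 1 panel, h=1.5000): 0.02365
T(1,0) (trapezoid, 2 panels, h=0.7500): -1.78557
T(1,1) = -1.78557 + (-1.78557 − 0.02365)/3 = -2.38864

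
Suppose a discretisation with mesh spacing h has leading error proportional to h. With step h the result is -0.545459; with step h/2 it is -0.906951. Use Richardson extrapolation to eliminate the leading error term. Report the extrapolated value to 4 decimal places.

Extrapolated value = (2·A(h/2) − A(h)) / (2 − 1)
= (2·(-0.906951) − (-0.545459)) / 1
= -1.268443 / 1 = -1.268443

-1.2684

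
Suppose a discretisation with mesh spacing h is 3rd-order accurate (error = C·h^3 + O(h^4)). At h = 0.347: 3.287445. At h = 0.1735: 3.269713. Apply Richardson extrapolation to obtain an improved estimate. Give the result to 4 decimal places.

3.2672

Extrapolated value = (8·A(h/2) − A(h)) / (8 − 1)
= (8·3.269713 − 3.287445) / 7
= 22.870259 / 7 = 3.267180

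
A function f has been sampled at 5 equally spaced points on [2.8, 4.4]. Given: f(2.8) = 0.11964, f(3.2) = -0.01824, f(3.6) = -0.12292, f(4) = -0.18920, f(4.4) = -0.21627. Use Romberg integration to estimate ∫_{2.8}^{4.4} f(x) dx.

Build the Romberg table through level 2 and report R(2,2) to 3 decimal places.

-0.156

R(0,0) (trapezoid, 1 panel, h=1.6000): -0.07730
R(1,0) (trapezoid, 2 panels, h=0.8000): -0.13699
R(2,0) (trapezoid, 4 panels, h=0.4000): -0.15147
R(1,1) = -0.13699 + (-0.13699 − (-0.07730))/3 = -0.15689
R(2,1) = -0.15147 + (-0.15147 − (-0.13699))/3 = -0.15630
R(2,2) = -0.15630 + (-0.15630 − (-0.15689))/15 = -0.15626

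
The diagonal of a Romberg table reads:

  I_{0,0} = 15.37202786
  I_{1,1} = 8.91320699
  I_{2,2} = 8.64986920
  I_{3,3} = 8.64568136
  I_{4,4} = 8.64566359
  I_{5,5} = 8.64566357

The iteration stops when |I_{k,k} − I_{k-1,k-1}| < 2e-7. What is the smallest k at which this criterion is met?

|I_{1,1} − I_{0,0}| = 6.45882087 ≥ 2e-7
|I_{2,2} − I_{1,1}| = 0.26333779 ≥ 2e-7
|I_{3,3} − I_{2,2}| = 0.00418784 ≥ 2e-7
|I_{4,4} − I_{3,3}| = 0.00001777 ≥ 2e-7
|I_{5,5} − I_{4,4}| = 0.00000002 < 2e-7

k = 5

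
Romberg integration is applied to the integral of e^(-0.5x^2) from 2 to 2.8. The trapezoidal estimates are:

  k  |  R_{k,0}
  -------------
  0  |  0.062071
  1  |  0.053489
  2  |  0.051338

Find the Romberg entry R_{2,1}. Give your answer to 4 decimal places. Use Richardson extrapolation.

Richardson extrapolation on the trapezoidal column (denominator 4−1=3):
R_{2,1} = 0.051338 + (0.051338 − 0.053489)/3 = 0.050621

0.0506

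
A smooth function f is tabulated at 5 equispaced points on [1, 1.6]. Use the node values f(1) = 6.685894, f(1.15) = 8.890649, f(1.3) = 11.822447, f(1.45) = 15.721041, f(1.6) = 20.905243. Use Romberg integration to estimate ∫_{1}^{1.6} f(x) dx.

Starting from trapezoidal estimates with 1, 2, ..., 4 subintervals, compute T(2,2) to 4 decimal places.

7.4839

T(0,0) (trapezoid, 1 panel, h=0.6000): 8.277341
T(1,0) (trapezoid, 2 panels, h=0.3000): 7.685405
T(2,0) (trapezoid, 4 panels, h=0.1500): 7.534456
T(1,1) = 7.685405 + (7.685405 − 8.277341)/3 = 7.488093
T(2,1) = 7.534456 + (7.534456 − 7.685405)/3 = 7.484140
T(2,2) = 7.484140 + (7.484140 − 7.488093)/15 = 7.483876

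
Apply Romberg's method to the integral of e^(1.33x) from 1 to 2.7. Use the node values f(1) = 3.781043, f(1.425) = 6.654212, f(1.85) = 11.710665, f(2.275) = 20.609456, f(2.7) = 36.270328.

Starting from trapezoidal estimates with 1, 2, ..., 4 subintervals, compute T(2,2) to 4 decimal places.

T(0,0) (trapezoid, 1 panel, h=1.7000): 34.043665
T(1,0) (trapezoid, 2 panels, h=0.8500): 26.975898
T(2,0) (trapezoid, 4 panels, h=0.4250): 25.075008
T(1,1) = 26.975898 + (26.975898 − 34.043665)/3 = 24.619976
T(2,1) = 25.075008 + (25.075008 − 26.975898)/3 = 24.441378
T(2,2) = 24.441378 + (24.441378 − 24.619976)/15 = 24.429471

24.4295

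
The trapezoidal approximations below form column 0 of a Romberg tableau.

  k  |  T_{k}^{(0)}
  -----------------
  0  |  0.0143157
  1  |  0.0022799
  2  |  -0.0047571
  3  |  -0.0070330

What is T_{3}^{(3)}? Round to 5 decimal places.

Richardson extrapolation on the trapezoidal column (denominator 4−1=3):
T_{1}^{(1)} = (4·0.0022799 − 0.0143157) / 3 = -0.0017320
T_{2}^{(1)} = (4·(-0.0047571) − 0.0022799) / 3 = -0.0071028
T_{3}^{(1)} = (4·(-0.0070330) − (-0.0047571)) / 3 = -0.0077916
T_{2}^{(2)} = -0.0071028 + (-0.0071028 − (-0.0017320))/15 = -0.0074609
T_{3}^{(2)} = (16·(-0.0077916) − (-0.0071028)) / 15 = -0.0078375
T_{3}^{(3)} = -0.0078375 + (-0.0078375 − (-0.0074609))/63 = -0.0078435

-0.00784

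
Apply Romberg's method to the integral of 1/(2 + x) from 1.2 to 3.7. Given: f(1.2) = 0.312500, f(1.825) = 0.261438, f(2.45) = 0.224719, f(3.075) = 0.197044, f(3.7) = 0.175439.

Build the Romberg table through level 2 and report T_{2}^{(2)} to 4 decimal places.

T_{0}^{(0)} (trapezoid, 1 panel, h=2.5000): 0.609924
T_{1}^{(0)} (trapezoid, 2 panels, h=1.2500): 0.585861
T_{2}^{(0)} (trapezoid, 4 panels, h=0.6250): 0.579482
T_{1}^{(1)} = 0.585861 + (0.585861 − 0.609924)/3 = 0.577840
T_{2}^{(1)} = 0.579482 + (0.579482 − 0.585861)/3 = 0.577356
T_{2}^{(2)} = 0.577356 + (0.577356 − 0.577840)/15 = 0.577324

0.5773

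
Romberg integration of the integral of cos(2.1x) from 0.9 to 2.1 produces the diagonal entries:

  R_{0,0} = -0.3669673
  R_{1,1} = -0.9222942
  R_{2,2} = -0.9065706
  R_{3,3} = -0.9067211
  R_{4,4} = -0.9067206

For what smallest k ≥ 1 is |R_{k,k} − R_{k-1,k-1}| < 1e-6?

|R_{1,1} − R_{0,0}| = 0.5553269 ≥ 1e-6
|R_{2,2} − R_{1,1}| = 0.0157236 ≥ 1e-6
|R_{3,3} − R_{2,2}| = 0.0001505 ≥ 1e-6
|R_{4,4} − R_{3,3}| = 0.0000005 < 1e-6

k = 4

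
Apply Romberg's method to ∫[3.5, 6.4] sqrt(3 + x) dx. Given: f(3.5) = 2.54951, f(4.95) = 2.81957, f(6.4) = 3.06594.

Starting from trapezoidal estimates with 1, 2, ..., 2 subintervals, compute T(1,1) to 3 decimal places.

T(0,0) (trapezoid, 1 panel, h=2.9000): 8.14240
T(1,0) (trapezoid, 2 panels, h=1.4500): 8.15958
T(1,1) = 8.15958 + (8.15958 − 8.14240)/3 = 8.16531

8.165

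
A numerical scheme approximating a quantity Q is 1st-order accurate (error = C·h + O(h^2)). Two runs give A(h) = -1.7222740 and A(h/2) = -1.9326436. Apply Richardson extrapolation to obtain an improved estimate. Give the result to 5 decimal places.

-2.14301

The leading error scales as h; refining by a factor of 2 reduces it by 2^1 = 2.
Extrapolated value = (2·A(h/2) − A(h)) / (2 − 1)
= (2·(-1.9326436) − (-1.7222740)) / 1
= -2.1430132 / 1 = -2.1430132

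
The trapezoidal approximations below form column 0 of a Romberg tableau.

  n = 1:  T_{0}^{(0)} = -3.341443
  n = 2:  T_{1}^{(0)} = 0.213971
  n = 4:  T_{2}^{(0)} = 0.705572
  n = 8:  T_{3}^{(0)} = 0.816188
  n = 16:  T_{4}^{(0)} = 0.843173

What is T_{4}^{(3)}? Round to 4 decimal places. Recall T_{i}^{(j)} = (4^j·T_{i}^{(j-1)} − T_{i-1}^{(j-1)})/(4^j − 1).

0.8521

Richardson extrapolation on the trapezoidal column (denominator 4−1=3):
T_{2}^{(1)} = (4·0.705572 − 0.213971) / 3 = 0.869439
T_{3}^{(1)} = 0.816188 + (0.816188 − 0.705572)/3 = 0.853060
T_{4}^{(1)} = (4·0.843173 − 0.816188) / 3 = 0.852168
T_{3}^{(2)} = (16·0.853060 − 0.869439) / 15 = 0.851968
T_{4}^{(2)} = 0.852168 + (0.852168 − 0.853060)/15 = 0.852109
T_{4}^{(3)} = 0.852109 + (0.852109 − 0.851968)/63 = 0.852111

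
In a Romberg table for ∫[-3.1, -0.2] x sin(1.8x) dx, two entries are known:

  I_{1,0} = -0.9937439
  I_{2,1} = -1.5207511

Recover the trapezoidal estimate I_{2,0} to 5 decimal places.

-1.38900

From I_{2,1} = (4·I_{2,0} − I_{1,0})/3, solve for I_{2,0}:
4·I_{2,0} = 3·(-1.5207511) + (-0.9937439) = -5.5559972
I_{2,0} = -1.3889993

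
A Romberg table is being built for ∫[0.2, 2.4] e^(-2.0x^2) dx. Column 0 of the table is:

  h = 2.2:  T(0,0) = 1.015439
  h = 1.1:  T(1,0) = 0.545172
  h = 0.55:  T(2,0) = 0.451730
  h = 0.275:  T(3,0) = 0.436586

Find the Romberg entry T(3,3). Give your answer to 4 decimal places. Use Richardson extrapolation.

T(1,1) = 0.545172 + (0.545172 − 1.015439)/3 = 0.388416
T(2,1) = 0.451730 + (0.451730 − 0.545172)/3 = 0.420583
T(3,1) = 0.436586 + (0.436586 − 0.451730)/3 = 0.431538
T(2,2) = 0.420583 + (0.420583 − 0.388416)/15 = 0.422727
T(3,2) = (16·0.431538 − 0.420583) / 15 = 0.432268
T(3,3) = (64·0.432268 − 0.422727) / 63 = 0.432419

0.4324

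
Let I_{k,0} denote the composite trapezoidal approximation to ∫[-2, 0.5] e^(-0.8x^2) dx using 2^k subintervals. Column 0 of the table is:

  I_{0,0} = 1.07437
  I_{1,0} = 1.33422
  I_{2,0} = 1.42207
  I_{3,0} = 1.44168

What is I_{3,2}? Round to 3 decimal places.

1.448

Richardson extrapolation on the trapezoidal column (denominator 4−1=3):
I_{2,1} = (4·1.42207 − 1.33422) / 3 = 1.45135
I_{3,1} = (4·1.44168 − 1.42207) / 3 = 1.44822
I_{3,2} = 1.44822 + (1.44822 − 1.45135)/15 = 1.44801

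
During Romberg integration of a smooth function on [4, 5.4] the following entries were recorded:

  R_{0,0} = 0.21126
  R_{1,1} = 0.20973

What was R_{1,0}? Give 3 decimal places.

0.210

From R_{1,1} = (4·R_{1,0} − R_{0,0})/3, solve for R_{1,0}:
4·R_{1,0} = 3·0.20973 + 0.21126 = 0.84045
R_{1,0} = 0.21011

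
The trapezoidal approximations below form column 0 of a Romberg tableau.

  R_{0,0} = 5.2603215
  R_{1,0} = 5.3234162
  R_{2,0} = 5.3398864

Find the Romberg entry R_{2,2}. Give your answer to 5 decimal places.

Richardson extrapolation on the trapezoidal column (denominator 4−1=3):
R_{1,1} = 5.3234162 + (5.3234162 − 5.2603215)/3 = 5.3444478
R_{2,1} = (4·5.3398864 − 5.3234162) / 3 = 5.3453765
R_{2,2} = 5.3453765 + (5.3453765 − 5.3444478)/15 = 5.3454384

5.34544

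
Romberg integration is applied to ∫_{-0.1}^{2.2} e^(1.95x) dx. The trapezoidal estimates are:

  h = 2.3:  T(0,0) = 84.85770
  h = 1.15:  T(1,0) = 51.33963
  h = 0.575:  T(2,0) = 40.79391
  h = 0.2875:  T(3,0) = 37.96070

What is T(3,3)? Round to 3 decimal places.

T(1,1) = 51.33963 + (51.33963 − 84.85770)/3 = 40.16694
T(2,1) = 40.79391 + (40.79391 − 51.33963)/3 = 37.27867
T(3,1) = (4·37.96070 − 40.79391) / 3 = 37.01630
T(2,2) = 37.27867 + (37.27867 − 40.16694)/15 = 37.08612
T(3,2) = (16·37.01630 − 37.27867) / 15 = 36.99881
T(3,3) = (64·36.99881 − 37.08612) / 63 = 36.99742

36.997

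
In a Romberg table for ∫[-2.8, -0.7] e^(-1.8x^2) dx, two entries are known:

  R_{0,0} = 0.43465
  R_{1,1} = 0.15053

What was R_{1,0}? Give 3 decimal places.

From R_{1,1} = (4·R_{1,0} − R_{0,0})/3, solve for R_{1,0}:
4·R_{1,0} = 3·0.15053 + 0.43465 = 0.88624
R_{1,0} = 0.22156

0.222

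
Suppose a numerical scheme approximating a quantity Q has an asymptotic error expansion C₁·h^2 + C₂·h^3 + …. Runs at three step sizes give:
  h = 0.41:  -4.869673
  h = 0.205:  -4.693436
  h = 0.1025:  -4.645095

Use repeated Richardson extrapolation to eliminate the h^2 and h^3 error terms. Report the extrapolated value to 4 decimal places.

-4.6282

First eliminate the h^2 term (factor 2^2 = 4):
  B₁ = (4·(-4.693436) − (-4.869673))/3 = -4.634690
  B₂ = (4·(-4.645095) − (-4.693436))/3 = -4.628981
Then eliminate the h^3 term (factor 2^3 = 8):
  (8·(-4.628981) − (-4.634690))/7 = -4.628165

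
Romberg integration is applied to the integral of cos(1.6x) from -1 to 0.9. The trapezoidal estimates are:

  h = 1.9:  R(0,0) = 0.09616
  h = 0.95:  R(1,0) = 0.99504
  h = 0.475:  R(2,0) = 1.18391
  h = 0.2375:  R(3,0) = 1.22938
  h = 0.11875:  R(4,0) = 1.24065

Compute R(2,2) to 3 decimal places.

1.244

Richardson extrapolation on the trapezoidal column (denominator 4−1=3):
R(1,1) = (4·0.99504 − 0.09616) / 3 = 1.29467
R(2,1) = (4·1.18391 − 0.99504) / 3 = 1.24687
R(2,2) = (16·1.24687 − 1.29467) / 15 = 1.24368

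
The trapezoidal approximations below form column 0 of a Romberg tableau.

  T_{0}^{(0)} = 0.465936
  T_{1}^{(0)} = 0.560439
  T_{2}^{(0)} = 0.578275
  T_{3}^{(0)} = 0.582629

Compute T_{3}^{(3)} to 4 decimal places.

Richardson extrapolation on the trapezoidal column (denominator 4−1=3):
T_{1}^{(1)} = (4·0.560439 − 0.465936) / 3 = 0.591940
T_{2}^{(1)} = 0.578275 + (0.578275 − 0.560439)/3 = 0.584220
T_{3}^{(1)} = 0.582629 + (0.582629 − 0.578275)/3 = 0.584080
T_{2}^{(2)} = (16·0.584220 − 0.591940) / 15 = 0.583705
T_{3}^{(2)} = 0.584080 + (0.584080 − 0.584220)/15 = 0.584071
T_{3}^{(3)} = 0.584071 + (0.584071 − 0.583705)/63 = 0.584077

0.5841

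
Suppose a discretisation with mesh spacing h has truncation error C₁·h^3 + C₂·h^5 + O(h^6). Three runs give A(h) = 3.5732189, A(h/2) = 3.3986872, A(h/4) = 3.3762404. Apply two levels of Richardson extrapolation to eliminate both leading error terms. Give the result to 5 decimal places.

3.37301

First eliminate the h^3 term (factor 2^3 = 8):
  B₁ = (8·3.3986872 − 3.5732189)/7 = 3.3737541
  B₂ = (8·3.3762404 − 3.3986872)/7 = 3.3730337
Then eliminate the h^5 term (factor 2^5 = 32):
  (32·3.3730337 − 3.3737541)/31 = 3.3730105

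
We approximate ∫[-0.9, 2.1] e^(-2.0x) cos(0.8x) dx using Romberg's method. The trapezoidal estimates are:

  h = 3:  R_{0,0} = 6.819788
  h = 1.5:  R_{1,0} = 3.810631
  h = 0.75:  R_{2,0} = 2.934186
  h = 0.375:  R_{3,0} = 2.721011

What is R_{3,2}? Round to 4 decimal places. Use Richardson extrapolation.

2.6505

Richardson extrapolation on the trapezoidal column (denominator 4−1=3):
R_{2,1} = (4·2.934186 − 3.810631) / 3 = 2.642038
R_{3,1} = 2.721011 + (2.721011 − 2.934186)/3 = 2.649953
R_{3,2} = 2.649953 + (2.649953 − 2.642038)/15 = 2.650481
(Column j=1 coincides with Simpson's rule on the same nodes.)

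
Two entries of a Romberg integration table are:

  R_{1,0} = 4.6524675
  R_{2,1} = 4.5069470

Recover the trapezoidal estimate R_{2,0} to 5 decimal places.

From R_{2,1} = (4·R_{2,0} − R_{1,0})/3, solve for R_{2,0}:
4·R_{2,0} = 3·4.5069470 + 4.6524675 = 18.1733085
R_{2,0} = 4.5433271

4.54333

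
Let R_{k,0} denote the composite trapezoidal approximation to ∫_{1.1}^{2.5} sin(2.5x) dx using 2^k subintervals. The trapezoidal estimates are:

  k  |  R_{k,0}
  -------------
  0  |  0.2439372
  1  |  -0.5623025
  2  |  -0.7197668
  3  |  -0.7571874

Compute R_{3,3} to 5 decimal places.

-0.76951

Richardson extrapolation on the trapezoidal column (denominator 4−1=3):
R_{1,1} = -0.5623025 + (-0.5623025 − 0.2439372)/3 = -0.8310491
R_{2,1} = -0.7197668 + (-0.7197668 − (-0.5623025))/3 = -0.7722549
R_{3,1} = -0.7571874 + (-0.7571874 − (-0.7197668))/3 = -0.7696609
R_{2,2} = (16·(-0.7722549) − (-0.8310491)) / 15 = -0.7683353
R_{3,2} = -0.7696609 + (-0.7696609 − (-0.7722549))/15 = -0.7694880
R_{3,3} = -0.7694880 + (-0.7694880 − (-0.7683353))/63 = -0.7695063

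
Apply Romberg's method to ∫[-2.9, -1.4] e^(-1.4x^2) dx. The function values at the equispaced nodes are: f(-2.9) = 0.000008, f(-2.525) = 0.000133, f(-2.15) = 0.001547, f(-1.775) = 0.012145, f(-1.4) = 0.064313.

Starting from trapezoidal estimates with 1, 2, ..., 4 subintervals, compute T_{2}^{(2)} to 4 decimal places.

0.0144

T_{0}^{(0)} (trapezoid, 1 panel, h=1.5000): 0.048241
T_{1}^{(0)} (trapezoid, 2 panels, h=0.7500): 0.025281
T_{2}^{(0)} (trapezoid, 4 panels, h=0.3750): 0.017245
T_{1}^{(1)} = 0.025281 + (0.025281 − 0.048241)/3 = 0.017628
T_{2}^{(1)} = 0.017245 + (0.017245 − 0.025281)/3 = 0.014566
T_{2}^{(2)} = 0.014566 + (0.014566 − 0.017628)/15 = 0.014362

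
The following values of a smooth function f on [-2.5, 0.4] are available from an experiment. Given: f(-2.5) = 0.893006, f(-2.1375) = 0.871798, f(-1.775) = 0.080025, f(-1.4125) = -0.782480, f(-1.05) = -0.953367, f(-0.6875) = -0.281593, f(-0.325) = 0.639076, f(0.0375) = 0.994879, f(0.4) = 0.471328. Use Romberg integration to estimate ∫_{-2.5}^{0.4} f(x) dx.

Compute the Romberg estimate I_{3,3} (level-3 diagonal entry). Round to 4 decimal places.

0.4886

I_{0,0} (trapezoid, 1 panel, h=2.9000): 1.978284
I_{1,0} (trapezoid, 2 panels, h=1.4500): -0.393240
I_{2,0} (trapezoid, 4 panels, h=0.7250): 0.324728
I_{3,0} (trapezoid, 8 panels, h=0.3625): 0.453308
I_{1,1} = -0.393240 + (-0.393240 − 1.978284)/3 = -1.183748
I_{2,1} = 0.324728 + (0.324728 − (-0.393240))/3 = 0.564051
I_{3,1} = 0.453308 + (0.453308 − 0.324728)/3 = 0.496168
I_{2,2} = 0.564051 + (0.564051 − (-1.183748))/15 = 0.680571
I_{3,2} = 0.496168 + (0.496168 − 0.564051)/15 = 0.491642
I_{3,3} = 0.491642 + (0.491642 − 0.680571)/63 = 0.488643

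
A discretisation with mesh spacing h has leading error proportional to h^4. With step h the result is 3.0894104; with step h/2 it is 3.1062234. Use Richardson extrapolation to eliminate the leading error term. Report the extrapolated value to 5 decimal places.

Extrapolated value = (16·A(h/2) − A(h)) / (16 − 1)
= (16·3.1062234 − 3.0894104) / 15
= 46.6101640 / 15 = 3.1073443

3.10734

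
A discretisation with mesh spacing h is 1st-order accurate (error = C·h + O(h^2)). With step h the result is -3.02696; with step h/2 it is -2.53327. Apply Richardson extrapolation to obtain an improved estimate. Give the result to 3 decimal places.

Extrapolated value = (2·A(h/2) − A(h)) / (2 − 1)
= (2·(-2.53327) − (-3.02696)) / 1
= -2.03958 / 1 = -2.03958

-2.040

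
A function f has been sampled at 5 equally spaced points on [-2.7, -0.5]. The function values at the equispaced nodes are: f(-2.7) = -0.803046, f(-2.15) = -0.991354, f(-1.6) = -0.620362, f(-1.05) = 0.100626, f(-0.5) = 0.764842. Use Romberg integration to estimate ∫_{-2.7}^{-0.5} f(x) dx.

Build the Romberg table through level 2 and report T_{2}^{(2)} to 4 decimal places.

T_{0}^{(0)} (trapezoid, 1 panel, h=2.2000): -0.042024
T_{1}^{(0)} (trapezoid, 2 panels, h=1.1000): -0.703410
T_{2}^{(0)} (trapezoid, 4 panels, h=0.5500): -0.841606
T_{1}^{(1)} = -0.703410 + (-0.703410 − (-0.042024))/3 = -0.923872
T_{2}^{(1)} = -0.841606 + (-0.841606 − (-0.703410))/3 = -0.887671
T_{2}^{(2)} = -0.887671 + (-0.887671 − (-0.923872))/15 = -0.885258

-0.8853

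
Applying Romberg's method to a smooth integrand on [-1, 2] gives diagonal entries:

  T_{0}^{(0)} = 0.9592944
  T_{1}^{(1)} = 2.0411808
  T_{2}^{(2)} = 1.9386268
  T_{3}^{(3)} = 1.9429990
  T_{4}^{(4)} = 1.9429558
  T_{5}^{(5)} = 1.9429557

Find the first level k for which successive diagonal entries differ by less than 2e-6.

k = 5

|T_{1}^{(1)} − T_{0}^{(0)}| = 1.0818864 ≥ 2e-6
|T_{2}^{(2)} − T_{1}^{(1)}| = 0.1025540 ≥ 2e-6
|T_{3}^{(3)} − T_{2}^{(2)}| = 0.0043722 ≥ 2e-6
|T_{4}^{(4)} − T_{3}^{(3)}| = 0.0000432 ≥ 2e-6
|T_{5}^{(5)} − T_{4}^{(4)}| = 0.0000001 < 2e-6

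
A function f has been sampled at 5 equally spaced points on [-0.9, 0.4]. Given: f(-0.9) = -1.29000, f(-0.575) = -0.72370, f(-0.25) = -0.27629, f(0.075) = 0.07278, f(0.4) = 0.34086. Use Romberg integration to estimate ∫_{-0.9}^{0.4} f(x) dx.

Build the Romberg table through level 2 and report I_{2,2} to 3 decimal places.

I_{0,0} (trapezoid, 1 panel, h=1.3000): -0.61694
I_{1,0} (trapezoid, 2 panels, h=0.6500): -0.48806
I_{2,0} (trapezoid, 4 panels, h=0.3250): -0.45558
I_{1,1} = -0.48806 + (-0.48806 − (-0.61694))/3 = -0.44510
I_{2,1} = -0.45558 + (-0.45558 − (-0.48806))/3 = -0.44475
I_{2,2} = -0.44475 + (-0.44475 − (-0.44510))/15 = -0.44473

-0.445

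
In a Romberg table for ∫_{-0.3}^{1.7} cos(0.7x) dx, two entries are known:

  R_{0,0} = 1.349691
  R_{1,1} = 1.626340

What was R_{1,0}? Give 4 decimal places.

1.5572

From R_{1,1} = (4·R_{1,0} − R_{0,0})/3, solve for R_{1,0}:
4·R_{1,0} = 3·1.626340 + 1.349691 = 6.228711
R_{1,0} = 1.557178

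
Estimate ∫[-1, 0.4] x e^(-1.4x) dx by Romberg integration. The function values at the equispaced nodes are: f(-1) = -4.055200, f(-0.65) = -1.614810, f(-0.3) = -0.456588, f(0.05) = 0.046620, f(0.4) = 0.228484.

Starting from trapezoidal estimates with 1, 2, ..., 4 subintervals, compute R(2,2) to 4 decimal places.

-1.2825

R(0,0) (trapezoid, 1 panel, h=1.4000): -2.678701
R(1,0) (trapezoid, 2 panels, h=0.7000): -1.658962
R(2,0) (trapezoid, 4 panels, h=0.3500): -1.378348
R(1,1) = -1.658962 + (-1.658962 − (-2.678701))/3 = -1.319049
R(2,1) = -1.378348 + (-1.378348 − (-1.658962))/3 = -1.284810
R(2,2) = -1.284810 + (-1.284810 − (-1.319049))/15 = -1.282527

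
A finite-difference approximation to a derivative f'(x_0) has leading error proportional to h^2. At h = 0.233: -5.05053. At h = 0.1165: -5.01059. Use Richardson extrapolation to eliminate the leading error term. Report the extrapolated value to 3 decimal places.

-4.997

Extrapolated value = (4·A(h/2) − A(h)) / (4 − 1)
= (4·(-5.01059) − (-5.05053)) / 3
= -14.99183 / 3 = -4.99728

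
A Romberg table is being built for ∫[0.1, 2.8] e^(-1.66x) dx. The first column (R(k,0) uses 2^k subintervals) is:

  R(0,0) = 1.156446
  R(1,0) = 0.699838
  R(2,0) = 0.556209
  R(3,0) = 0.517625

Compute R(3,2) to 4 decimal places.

0.5045

Richardson extrapolation on the trapezoidal column (denominator 4−1=3):
R(2,1) = 0.556209 + (0.556209 − 0.699838)/3 = 0.508333
R(3,1) = 0.517625 + (0.517625 − 0.556209)/3 = 0.504764
R(3,2) = (16·0.504764 − 0.508333) / 15 = 0.504526
(Column j=1 coincides with Simpson's rule on the same nodes.)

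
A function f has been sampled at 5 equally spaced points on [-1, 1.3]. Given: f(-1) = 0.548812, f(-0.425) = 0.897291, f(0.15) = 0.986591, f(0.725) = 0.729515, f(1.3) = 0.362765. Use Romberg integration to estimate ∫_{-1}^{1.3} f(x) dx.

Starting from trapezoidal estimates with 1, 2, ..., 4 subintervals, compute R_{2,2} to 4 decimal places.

1.7960

R_{0,0} (trapezoid, 1 panel, h=2.3000): 1.048314
R_{1,0} (trapezoid, 2 panels, h=1.1500): 1.658736
R_{2,0} (trapezoid, 4 panels, h=0.5750): 1.764782
R_{1,1} = 1.658736 + (1.658736 − 1.048314)/3 = 1.862210
R_{2,1} = 1.764782 + (1.764782 − 1.658736)/3 = 1.800131
R_{2,2} = 1.800131 + (1.800131 − 1.862210)/15 = 1.795992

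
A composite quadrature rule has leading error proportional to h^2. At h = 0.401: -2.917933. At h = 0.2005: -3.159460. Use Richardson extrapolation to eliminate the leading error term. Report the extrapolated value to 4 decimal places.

-3.2400

The leading error scales as h^2; refining by a factor of 2 reduces it by 2^2 = 4.
Extrapolated value = (4·A(h/2) − A(h)) / (4 − 1)
= (4·(-3.159460) − (-2.917933)) / 3
= -9.719907 / 3 = -3.239969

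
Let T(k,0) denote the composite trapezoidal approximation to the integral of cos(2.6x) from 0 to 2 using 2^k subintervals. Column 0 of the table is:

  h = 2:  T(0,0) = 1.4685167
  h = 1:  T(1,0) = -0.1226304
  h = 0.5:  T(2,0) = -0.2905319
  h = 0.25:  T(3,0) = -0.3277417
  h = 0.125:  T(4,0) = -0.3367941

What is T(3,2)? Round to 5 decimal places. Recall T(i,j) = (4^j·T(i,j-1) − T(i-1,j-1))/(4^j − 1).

-0.33972

Richardson extrapolation on the trapezoidal column (denominator 4−1=3):
T(2,1) = -0.2905319 + (-0.2905319 − (-0.1226304))/3 = -0.3464991
T(3,1) = (4·(-0.3277417) − (-0.2905319)) / 3 = -0.3401450
T(3,2) = -0.3401450 + (-0.3401450 − (-0.3464991))/15 = -0.3397214
(Column j=1 coincides with Simpson's rule on the same nodes.)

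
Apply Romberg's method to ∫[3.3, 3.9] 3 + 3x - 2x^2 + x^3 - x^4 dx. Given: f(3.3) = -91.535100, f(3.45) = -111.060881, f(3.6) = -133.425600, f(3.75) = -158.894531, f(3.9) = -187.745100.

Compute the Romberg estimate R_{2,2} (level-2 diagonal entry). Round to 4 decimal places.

-81.2976

R_{0,0} (trapezoid, 1 panel, h=0.6000): -83.784060
R_{1,0} (trapezoid, 2 panels, h=0.3000): -81.919710
R_{2,0} (trapezoid, 4 panels, h=0.1500): -81.453167
R_{1,1} = -81.919710 + (-81.919710 − (-83.784060))/3 = -81.298260
R_{2,1} = -81.453167 + (-81.453167 − (-81.919710))/3 = -81.297653
R_{2,2} = -81.297653 + (-81.297653 − (-81.298260))/15 = -81.297613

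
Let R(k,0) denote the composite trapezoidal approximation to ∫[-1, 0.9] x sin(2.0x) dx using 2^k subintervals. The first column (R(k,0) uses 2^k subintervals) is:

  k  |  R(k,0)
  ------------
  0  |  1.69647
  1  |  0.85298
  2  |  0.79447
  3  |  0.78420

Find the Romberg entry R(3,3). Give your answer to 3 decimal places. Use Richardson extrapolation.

0.781

Richardson extrapolation on the trapezoidal column (denominator 4−1=3):
R(1,1) = (4·0.85298 − 1.69647) / 3 = 0.57182
R(2,1) = (4·0.79447 − 0.85298) / 3 = 0.77497
R(3,1) = (4·0.78420 − 0.79447) / 3 = 0.78078
R(2,2) = 0.77497 + (0.77497 − 0.57182)/15 = 0.78851
R(3,2) = (16·0.78078 − 0.77497) / 15 = 0.78117
R(3,3) = 0.78117 + (0.78117 − 0.78851)/63 = 0.78105
(Column j=1 coincides with Simpson's rule on the same nodes.)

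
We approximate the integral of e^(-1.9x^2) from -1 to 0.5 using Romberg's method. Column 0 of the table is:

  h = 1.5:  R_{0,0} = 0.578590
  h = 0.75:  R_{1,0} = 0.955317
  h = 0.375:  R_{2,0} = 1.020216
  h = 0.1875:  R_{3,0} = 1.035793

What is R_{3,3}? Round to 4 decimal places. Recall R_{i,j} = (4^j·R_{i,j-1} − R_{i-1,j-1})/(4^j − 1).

Richardson extrapolation on the trapezoidal column (denominator 4−1=3):
R_{1,1} = 0.955317 + (0.955317 − 0.578590)/3 = 1.080893
R_{2,1} = (4·1.020216 − 0.955317) / 3 = 1.041849
R_{3,1} = (4·1.035793 − 1.020216) / 3 = 1.040985
R_{2,2} = (16·1.041849 − 1.080893) / 15 = 1.039246
R_{3,2} = 1.040985 + (1.040985 − 1.041849)/15 = 1.040927
R_{3,3} = (64·1.040927 − 1.039246) / 63 = 1.040954
(Column j=1 coincides with Simpson's rule on the same nodes.)

1.0410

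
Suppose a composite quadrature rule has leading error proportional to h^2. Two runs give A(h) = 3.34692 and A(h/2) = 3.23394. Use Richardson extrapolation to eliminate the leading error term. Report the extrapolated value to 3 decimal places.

3.196

Extrapolated value = (4·A(h/2) − A(h)) / (4 − 1)
= (4·3.23394 − 3.34692) / 3
= 9.58884 / 3 = 3.19628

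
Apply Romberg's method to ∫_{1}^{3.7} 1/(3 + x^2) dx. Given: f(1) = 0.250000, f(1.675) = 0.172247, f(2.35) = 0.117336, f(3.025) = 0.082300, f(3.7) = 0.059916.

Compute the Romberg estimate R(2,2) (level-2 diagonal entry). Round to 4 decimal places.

0.3517

R(0,0) (trapezoid, 1 panel, h=2.7000): 0.418387
R(1,0) (trapezoid, 2 panels, h=1.3500): 0.367597
R(2,0) (trapezoid, 4 panels, h=0.6750): 0.355618
R(1,1) = 0.367597 + (0.367597 − 0.418387)/3 = 0.350667
R(2,1) = 0.355618 + (0.355618 − 0.367597)/3 = 0.351625
R(2,2) = 0.351625 + (0.351625 − 0.350667)/15 = 0.351689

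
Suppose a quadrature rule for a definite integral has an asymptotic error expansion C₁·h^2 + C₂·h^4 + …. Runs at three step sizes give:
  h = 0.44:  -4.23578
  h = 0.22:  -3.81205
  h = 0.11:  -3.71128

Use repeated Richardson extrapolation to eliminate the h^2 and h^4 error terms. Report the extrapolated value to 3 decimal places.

First eliminate the h^2 term (factor 2^2 = 4):
  B₁ = (4·(-3.81205) − (-4.23578))/3 = -3.67081
  B₂ = (4·(-3.71128) − (-3.81205))/3 = -3.67769
Then eliminate the h^4 term (factor 2^4 = 16):
  (16·(-3.67769) − (-3.67081))/15 = -3.67815

-3.678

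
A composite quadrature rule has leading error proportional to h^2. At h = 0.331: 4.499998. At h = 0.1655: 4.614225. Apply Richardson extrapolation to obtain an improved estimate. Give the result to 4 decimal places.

The leading error scales as h^2; refining by a factor of 2 reduces it by 2^2 = 4.
Extrapolated value = (4·A(h/2) − A(h)) / (4 − 1)
= (4·4.614225 − 4.499998) / 3
= 13.956902 / 3 = 4.652301

4.6523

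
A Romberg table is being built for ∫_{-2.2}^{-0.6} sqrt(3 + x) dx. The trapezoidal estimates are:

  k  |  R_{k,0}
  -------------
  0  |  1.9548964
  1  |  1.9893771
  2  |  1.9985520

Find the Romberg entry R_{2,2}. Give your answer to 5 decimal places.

R_{1,1} = (4·1.9893771 − 1.9548964) / 3 = 2.0008707
R_{2,1} = (4·1.9985520 − 1.9893771) / 3 = 2.0016103
R_{2,2} = (16·2.0016103 − 2.0008707) / 15 = 2.0016596

2.00166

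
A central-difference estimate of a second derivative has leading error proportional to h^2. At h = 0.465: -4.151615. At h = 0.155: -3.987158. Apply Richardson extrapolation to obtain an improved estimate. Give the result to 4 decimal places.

-3.9666

The leading error scales as h^2; refining by a factor of 3 reduces it by 3^2 = 9.
Extrapolated value = (9·A(h/3) − A(h)) / (9 − 1)
= (9·(-3.987158) − (-4.151615)) / 8
= -31.732807 / 8 = -3.966601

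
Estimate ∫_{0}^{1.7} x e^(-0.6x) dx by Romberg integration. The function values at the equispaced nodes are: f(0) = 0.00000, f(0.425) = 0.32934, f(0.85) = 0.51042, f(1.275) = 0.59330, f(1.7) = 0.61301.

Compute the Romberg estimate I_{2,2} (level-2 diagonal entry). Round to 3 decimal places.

0.754

I_{0,0} (trapezoid, 1 panel, h=1.7000): 0.52106
I_{1,0} (trapezoid, 2 panels, h=0.8500): 0.69439
I_{2,0} (trapezoid, 4 panels, h=0.4250): 0.73932
I_{1,1} = 0.69439 + (0.69439 − 0.52106)/3 = 0.75217
I_{2,1} = 0.73932 + (0.73932 − 0.69439)/3 = 0.75430
I_{2,2} = 0.75430 + (0.75430 − 0.75217)/15 = 0.75444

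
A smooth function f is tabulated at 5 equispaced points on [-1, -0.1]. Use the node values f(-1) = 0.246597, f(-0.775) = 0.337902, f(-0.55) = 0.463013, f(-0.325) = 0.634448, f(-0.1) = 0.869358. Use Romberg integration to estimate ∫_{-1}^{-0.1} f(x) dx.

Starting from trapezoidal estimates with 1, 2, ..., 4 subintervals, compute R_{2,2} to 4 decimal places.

0.4448

R_{0,0} (trapezoid, 1 panel, h=0.9000): 0.502180
R_{1,0} (trapezoid, 2 panels, h=0.4500): 0.459446
R_{2,0} (trapezoid, 4 panels, h=0.2250): 0.448502
R_{1,1} = 0.459446 + (0.459446 − 0.502180)/3 = 0.445201
R_{2,1} = 0.448502 + (0.448502 − 0.459446)/3 = 0.444854
R_{2,2} = 0.444854 + (0.444854 − 0.445201)/15 = 0.444831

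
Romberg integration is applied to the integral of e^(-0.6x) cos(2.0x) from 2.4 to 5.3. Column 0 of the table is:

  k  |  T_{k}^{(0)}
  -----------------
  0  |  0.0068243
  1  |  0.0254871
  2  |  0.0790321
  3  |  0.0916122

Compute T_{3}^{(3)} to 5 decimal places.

0.09565

T_{1}^{(1)} = (4·0.0254871 − 0.0068243) / 3 = 0.0317080
T_{2}^{(1)} = 0.0790321 + (0.0790321 − 0.0254871)/3 = 0.0968804
T_{3}^{(1)} = 0.0916122 + (0.0916122 − 0.0790321)/3 = 0.0958056
T_{2}^{(2)} = (16·0.0968804 − 0.0317080) / 15 = 0.1012252
T_{3}^{(2)} = (16·0.0958056 − 0.0968804) / 15 = 0.0957339
T_{3}^{(3)} = 0.0957339 + (0.0957339 − 0.1012252)/63 = 0.0956467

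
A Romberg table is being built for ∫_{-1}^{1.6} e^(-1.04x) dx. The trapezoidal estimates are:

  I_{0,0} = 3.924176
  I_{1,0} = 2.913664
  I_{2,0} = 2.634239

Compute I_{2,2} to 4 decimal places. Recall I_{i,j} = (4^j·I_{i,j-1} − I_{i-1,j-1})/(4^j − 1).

Richardson extrapolation on the trapezoidal column (denominator 4−1=3):
I_{1,1} = (4·2.913664 − 3.924176) / 3 = 2.576827
I_{2,1} = (4·2.634239 − 2.913664) / 3 = 2.541097
I_{2,2} = (16·2.541097 − 2.576827) / 15 = 2.538715

2.5387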